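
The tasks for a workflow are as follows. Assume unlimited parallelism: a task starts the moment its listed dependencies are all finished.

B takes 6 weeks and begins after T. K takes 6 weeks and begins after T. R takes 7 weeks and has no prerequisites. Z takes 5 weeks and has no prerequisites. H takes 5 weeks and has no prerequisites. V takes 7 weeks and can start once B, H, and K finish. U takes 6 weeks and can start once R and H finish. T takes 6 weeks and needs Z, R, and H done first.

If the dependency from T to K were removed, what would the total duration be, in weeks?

Original critical path: R→T→K→V = 7+6+6+7 = 26 ⇒ 26 weeks.
Without T→K, K's earliest start moves from 13 to 0.
New critical path: R→T→B→V = 7+6+6+7 = 26 ⇒ 26 weeks.

26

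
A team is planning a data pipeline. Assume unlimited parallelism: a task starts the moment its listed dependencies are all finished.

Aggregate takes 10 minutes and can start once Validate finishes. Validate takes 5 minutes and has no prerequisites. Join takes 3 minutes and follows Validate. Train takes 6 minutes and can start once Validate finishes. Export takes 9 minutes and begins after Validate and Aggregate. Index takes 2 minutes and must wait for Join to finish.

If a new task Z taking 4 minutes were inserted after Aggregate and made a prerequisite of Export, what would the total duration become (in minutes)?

Originally the plan takes 24 minutes.
With Z inserted, Export now waits for max(Validate, Aggregate, Z).
New critical path: Validate→Aggregate→Z→Export = 5+10+4+9 = 28 ⇒ 28 minutes.

28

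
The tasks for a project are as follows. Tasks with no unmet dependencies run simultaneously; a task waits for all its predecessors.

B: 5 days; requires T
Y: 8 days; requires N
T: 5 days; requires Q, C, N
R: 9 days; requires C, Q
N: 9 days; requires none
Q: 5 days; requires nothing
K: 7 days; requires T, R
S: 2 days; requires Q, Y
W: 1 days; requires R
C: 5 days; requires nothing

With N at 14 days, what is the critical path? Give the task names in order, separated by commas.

Baseline: N→T→K = 9+5+7 = 21 → 21 days.
Since N is critical, the +5 change carries straight to that chain (now 26 days).
The critical path is still N→T→K; finish is now 26 days.

N, T, K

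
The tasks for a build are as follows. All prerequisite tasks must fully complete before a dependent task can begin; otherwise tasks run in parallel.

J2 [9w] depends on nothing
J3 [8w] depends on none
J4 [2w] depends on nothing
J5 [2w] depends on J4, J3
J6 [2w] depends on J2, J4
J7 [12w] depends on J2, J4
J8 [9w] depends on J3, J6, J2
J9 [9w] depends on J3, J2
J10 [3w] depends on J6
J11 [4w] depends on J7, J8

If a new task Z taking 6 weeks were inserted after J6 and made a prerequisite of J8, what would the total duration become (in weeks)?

Originally the build takes 25 weeks.
With Z inserted, J8 now waits for max(J3, J6, J2, Z).
New critical path: J2→J6→Z→J8→J11 = 9+2+6+9+4 = 30 ⇒ 30 weeks.

30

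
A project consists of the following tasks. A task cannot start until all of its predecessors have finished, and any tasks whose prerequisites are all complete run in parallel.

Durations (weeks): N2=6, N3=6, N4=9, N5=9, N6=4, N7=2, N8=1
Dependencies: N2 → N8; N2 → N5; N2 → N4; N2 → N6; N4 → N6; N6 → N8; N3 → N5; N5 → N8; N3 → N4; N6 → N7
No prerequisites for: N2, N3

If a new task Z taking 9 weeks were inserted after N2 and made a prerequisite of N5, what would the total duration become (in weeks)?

25

Originally the schedule takes 21 weeks.
With Z inserted, N5 now waits for max(N2, N3, Z).
New critical path: N2→Z→N5→N8 = 6+9+9+1 = 25 ⇒ 25 weeks.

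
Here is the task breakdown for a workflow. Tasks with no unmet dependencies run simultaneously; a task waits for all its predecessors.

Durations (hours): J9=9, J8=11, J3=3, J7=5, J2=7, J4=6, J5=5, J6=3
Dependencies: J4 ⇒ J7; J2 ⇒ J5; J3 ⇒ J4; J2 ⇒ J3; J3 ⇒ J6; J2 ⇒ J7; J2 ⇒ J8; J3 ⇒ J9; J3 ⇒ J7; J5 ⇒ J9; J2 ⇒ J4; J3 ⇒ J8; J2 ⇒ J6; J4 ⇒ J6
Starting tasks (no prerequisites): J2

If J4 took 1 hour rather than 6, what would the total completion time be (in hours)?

Actual critical path: J2→J3→J4→J7 = 7+3+6+5 = 21 ⇒ 21 hours.
J4 lies on that path, so at 1 hour the path becomes 16 hours.
Now J2→J3→J8 = 7+3+11 = 21 is longest, so the finish becomes 21 hours.

21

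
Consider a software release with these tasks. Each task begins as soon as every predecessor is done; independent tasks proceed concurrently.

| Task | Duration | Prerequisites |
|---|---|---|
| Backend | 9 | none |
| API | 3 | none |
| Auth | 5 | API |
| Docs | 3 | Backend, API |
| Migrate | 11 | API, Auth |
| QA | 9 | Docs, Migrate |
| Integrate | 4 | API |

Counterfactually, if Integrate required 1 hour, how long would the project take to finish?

28

Baseline: API→Auth→Migrate→QA = 3+5+11+9 = 28 → 28 hours.
Integrate has 21 hours of float (longest path through it is 7).
That remains the longest chain; total 28 hours.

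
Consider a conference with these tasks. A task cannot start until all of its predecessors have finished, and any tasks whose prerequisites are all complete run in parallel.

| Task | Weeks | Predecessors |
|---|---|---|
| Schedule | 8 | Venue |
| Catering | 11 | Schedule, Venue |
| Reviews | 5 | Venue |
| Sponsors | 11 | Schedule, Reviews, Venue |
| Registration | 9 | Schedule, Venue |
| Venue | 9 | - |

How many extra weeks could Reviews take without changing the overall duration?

3

Critical path: Venue→Schedule→Sponsors = 9+8+11 = 28, so the finish is 28 weeks.
Reviews finishes as early as 14 and must finish by 17.
So Reviews can slip 17 − 14 = 3 weeks.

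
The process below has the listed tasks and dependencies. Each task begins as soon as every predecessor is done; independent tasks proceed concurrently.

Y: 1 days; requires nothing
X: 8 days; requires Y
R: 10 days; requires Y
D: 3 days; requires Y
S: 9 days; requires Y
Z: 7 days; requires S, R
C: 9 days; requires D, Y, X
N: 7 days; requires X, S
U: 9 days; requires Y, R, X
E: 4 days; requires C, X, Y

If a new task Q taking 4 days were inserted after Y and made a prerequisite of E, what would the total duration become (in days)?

22

Originally the project takes 22 days.
With Q inserted, E now waits for max(C, X, Y, Q).
New critical path: Y→X→C→E = 1+8+9+4 = 22 ⇒ 22 days.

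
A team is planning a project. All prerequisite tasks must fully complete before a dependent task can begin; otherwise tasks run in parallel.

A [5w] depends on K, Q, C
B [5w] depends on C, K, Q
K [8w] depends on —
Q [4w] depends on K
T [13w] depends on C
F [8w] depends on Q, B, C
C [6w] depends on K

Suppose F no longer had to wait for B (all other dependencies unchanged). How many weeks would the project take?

27

Before: longest chain K→C→T = 8+6+13 = 27, finish 27.
Without B→F, F's earliest start moves from 19 to 14.
After: K→C→T = 8+6+13 = 27 → 27 weeks.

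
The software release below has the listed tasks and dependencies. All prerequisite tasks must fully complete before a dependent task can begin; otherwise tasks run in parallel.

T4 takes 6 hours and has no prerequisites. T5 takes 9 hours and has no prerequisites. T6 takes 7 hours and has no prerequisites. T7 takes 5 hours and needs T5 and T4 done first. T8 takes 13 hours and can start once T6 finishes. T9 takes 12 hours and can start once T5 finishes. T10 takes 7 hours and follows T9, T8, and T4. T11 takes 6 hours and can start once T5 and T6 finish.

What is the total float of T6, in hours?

The longest chain is T5→T9→T10 = 9+12+7 = 28; overall finish 28 hours.
T6 finishes as early as 7 and must finish by 8.
Float = 28 − 27 = 1.

1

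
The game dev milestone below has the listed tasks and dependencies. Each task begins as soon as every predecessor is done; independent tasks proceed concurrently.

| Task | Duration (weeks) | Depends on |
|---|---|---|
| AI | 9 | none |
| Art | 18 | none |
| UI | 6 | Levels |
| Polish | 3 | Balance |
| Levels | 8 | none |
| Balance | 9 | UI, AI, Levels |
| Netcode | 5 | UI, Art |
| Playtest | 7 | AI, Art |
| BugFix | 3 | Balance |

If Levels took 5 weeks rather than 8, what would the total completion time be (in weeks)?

25

Critical path before the change: Levels→UI→Balance→Polish = 8+6+9+3 = 26 giving 26 weeks.
Levels lies on that path, so at 5 weeks the path becomes 23 weeks.
Now Art→Playtest = 18+7 = 25 is longest, so the finish becomes 25 weeks.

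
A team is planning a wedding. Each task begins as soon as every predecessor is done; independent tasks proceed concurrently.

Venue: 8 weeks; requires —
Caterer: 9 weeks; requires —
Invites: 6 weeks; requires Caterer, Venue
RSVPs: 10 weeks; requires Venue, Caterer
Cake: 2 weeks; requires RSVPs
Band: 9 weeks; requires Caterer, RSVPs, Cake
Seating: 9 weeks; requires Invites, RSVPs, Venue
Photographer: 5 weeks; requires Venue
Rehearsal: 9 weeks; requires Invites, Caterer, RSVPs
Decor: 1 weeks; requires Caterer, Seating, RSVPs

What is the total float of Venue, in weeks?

1

The longest chain is Caterer→RSVPs→Cake→Band = 9+10+2+9 = 30; overall finish 30 weeks.
Longest path through Venue: 29 weeks (earliest finish 8, latest finish 9).
Slack of Venue = 1 − 0 = 1 week.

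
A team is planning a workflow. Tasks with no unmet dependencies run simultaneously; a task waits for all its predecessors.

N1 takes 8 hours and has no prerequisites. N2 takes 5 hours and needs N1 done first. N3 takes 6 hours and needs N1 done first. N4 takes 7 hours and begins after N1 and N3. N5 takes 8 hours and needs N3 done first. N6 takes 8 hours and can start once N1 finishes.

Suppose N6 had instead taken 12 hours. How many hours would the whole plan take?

Actual critical path: N1→N3→N5 = 8+6+8 = 22 ⇒ 22 hours.
N6 has 6 hours of float (longest path through it is 16).
The critical path is still N1→N3→N5; finish is now 22 hours.

22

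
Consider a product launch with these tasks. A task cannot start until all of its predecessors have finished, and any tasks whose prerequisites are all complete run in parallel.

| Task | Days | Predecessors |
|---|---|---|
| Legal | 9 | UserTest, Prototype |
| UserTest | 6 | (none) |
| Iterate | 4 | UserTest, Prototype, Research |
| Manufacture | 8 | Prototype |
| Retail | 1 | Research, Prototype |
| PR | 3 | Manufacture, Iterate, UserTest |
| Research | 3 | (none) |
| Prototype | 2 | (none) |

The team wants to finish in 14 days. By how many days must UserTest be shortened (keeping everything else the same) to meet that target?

1

Current finish: 15 days; target: 14.
UserTest is on every critical path, so each day cut from UserTest cuts the finish by one (this holds down to a finish of 13).
Need 15 − 14 = 1 day off UserTest → UserTest becomes 5 days, finish becomes 14.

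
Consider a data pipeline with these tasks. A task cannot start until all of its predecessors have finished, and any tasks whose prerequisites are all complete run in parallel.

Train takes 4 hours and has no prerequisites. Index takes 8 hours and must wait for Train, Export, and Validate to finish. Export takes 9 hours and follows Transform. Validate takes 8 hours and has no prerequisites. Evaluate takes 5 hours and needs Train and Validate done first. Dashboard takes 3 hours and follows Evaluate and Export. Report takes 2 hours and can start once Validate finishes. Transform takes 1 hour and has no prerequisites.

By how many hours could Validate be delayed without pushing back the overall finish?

2

Critical path: Transform→Export→Index = 1+9+8 = 18, so the finish is 18 hours.
Longest path through Validate: 16 hours (earliest finish 8, latest finish 10).
Float = 18 − 16 = 2.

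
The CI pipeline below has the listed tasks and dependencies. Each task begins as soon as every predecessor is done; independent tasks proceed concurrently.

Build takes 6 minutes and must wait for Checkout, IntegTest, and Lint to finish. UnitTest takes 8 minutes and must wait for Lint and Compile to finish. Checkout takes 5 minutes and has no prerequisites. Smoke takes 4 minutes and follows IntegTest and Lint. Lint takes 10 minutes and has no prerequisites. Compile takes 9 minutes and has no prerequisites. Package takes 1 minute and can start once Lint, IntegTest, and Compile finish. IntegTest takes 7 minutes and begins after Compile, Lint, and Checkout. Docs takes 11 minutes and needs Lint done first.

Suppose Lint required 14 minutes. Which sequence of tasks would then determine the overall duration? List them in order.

Lint, IntegTest, Build

As given, the longest chain is Lint→IntegTest→Build = 10+7+6 = 23, so the finish is 23 minutes.
Lint is on the critical path; changing it to 14 makes that path 27 minutes.
That remains the longest chain; total 27 minutes.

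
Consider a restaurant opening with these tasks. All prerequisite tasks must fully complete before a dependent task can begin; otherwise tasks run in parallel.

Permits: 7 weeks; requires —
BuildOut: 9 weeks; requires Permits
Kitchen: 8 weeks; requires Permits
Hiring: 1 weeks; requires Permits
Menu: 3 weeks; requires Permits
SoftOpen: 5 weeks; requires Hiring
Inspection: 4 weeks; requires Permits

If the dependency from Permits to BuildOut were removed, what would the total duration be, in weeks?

With the dependency in place, Permits→BuildOut = 7+9 = 16 sets the finish at 16 weeks.
Without Permits→BuildOut, BuildOut's earliest start moves from 7 to 0.
After: Permits→Kitchen = 7+8 = 15 → 15 weeks.

15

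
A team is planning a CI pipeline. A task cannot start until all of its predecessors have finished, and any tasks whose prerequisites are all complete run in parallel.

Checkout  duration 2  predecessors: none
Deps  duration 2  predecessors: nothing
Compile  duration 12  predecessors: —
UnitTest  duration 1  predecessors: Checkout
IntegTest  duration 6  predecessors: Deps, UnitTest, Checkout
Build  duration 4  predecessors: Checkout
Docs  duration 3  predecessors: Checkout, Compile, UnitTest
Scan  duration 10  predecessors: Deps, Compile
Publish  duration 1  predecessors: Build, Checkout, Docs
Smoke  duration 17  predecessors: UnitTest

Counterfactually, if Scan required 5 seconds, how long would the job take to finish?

The binding path is Compile→Scan = 12+10 = 22; finish at 22 seconds.
Since Scan is critical, the -5 change carries straight to that chain (now 17 seconds).
Now Checkout→UnitTest→Smoke = 2+1+17 = 20 is longest, so the finish becomes 20 seconds.

20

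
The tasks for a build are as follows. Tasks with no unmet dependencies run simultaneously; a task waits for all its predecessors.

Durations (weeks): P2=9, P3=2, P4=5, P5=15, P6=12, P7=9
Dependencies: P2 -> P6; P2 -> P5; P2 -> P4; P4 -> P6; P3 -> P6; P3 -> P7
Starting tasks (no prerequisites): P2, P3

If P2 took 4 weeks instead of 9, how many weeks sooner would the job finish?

The binding path is P2→P4→P6 = 9+5+12 = 26; finish at 26 weeks.
P2 is on the critical path; changing it to 4 makes that path 21 weeks.
The critical path is still P2→P4→P6; finish is now 21 weeks.
Change in finish: 21 − 26 = -5 weeks.

5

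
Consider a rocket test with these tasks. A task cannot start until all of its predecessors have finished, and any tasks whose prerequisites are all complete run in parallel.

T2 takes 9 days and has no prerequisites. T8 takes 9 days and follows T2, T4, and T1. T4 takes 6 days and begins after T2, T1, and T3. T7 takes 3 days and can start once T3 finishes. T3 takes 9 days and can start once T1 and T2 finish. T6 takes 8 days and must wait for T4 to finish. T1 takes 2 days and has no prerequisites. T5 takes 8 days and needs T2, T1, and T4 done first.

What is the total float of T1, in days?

7

T2→T3→T4→T8 = 9+9+6+9 = 33 sets the makespan at 33 days.
Longest path through T1: 26 days (earliest finish 2, latest finish 9).
Slack of T1 = 7 − 0 = 7 days.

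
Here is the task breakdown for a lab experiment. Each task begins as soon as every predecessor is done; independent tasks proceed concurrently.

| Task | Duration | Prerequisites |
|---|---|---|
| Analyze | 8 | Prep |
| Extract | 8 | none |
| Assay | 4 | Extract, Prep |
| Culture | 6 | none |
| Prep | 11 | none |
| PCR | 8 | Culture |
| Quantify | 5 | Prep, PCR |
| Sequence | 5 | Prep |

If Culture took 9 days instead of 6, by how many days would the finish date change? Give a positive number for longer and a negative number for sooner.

Actual critical path: Culture→PCR→Quantify = 6+8+5 = 19 ⇒ 19 days.
Culture lies on that path, so at 9 days the path becomes 22 days.
The critical path is still Culture→PCR→Quantify; finish is now 22 days.
Change in finish: 22 − 19 = +3 days.

3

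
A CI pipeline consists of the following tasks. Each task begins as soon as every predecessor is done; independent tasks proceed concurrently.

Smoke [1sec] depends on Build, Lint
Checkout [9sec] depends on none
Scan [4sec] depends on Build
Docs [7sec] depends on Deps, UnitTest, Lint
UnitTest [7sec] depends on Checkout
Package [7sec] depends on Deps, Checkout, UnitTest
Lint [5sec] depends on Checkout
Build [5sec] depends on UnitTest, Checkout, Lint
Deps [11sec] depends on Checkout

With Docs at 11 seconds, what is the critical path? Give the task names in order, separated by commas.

The binding path is Checkout→Deps→Docs = 9+11+7 = 27; finish at 27 seconds.
Docs is on the critical path; changing it to 11 makes that path 31 seconds.
The critical path is still Checkout→Deps→Docs; finish is now 31 seconds.

Checkout, Deps, Docs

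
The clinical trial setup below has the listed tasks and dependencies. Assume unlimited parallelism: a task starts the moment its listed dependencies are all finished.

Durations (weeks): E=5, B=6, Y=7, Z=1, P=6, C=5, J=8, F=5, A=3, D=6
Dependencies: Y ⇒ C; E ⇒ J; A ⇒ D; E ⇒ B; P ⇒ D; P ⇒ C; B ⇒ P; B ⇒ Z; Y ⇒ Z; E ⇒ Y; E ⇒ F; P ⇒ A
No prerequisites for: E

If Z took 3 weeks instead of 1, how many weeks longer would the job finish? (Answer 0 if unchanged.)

0

Critical path before the change: E→B→P→A→D = 5+6+6+3+6 = 26 giving 26 weeks.
The longest path through Z is only 13 weeks, so Z has float 13.
No other chain overtakes it, so the finish is 26 weeks.
Change in finish: 26 − 26 = +0 weeks.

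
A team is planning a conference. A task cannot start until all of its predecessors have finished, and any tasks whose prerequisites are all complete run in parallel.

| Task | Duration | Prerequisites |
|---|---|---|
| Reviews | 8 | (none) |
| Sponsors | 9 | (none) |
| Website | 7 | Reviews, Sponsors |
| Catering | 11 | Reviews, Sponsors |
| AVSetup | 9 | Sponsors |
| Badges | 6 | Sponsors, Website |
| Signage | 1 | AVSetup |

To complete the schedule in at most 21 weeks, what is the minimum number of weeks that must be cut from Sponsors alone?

Current finish: 22 weeks; target: 21.
Sponsors is on every critical path, so each week cut from Sponsors cuts the finish by one (this holds down to a finish of 21).
Need 22 − 21 = 1 week off Sponsors → Sponsors becomes 8 weeks, finish becomes 21.

1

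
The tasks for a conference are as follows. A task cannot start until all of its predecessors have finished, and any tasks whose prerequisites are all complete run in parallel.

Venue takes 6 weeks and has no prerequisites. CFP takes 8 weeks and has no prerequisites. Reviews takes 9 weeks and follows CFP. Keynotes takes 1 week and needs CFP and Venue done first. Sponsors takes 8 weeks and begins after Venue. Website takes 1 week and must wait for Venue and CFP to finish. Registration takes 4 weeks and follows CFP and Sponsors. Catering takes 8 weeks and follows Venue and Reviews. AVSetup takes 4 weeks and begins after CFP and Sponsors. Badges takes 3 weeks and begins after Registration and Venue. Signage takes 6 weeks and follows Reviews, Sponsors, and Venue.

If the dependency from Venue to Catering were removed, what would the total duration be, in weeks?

Before: longest chain CFP→Reviews→Catering = 8+9+8 = 25, finish 25.
Dropping Venue→Catering doesn't change Catering's earliest start (17); another predecessor still binds.
The longest chain is now CFP→Reviews→Catering = 8+9+8 = 25, so the job takes 25 weeks.

25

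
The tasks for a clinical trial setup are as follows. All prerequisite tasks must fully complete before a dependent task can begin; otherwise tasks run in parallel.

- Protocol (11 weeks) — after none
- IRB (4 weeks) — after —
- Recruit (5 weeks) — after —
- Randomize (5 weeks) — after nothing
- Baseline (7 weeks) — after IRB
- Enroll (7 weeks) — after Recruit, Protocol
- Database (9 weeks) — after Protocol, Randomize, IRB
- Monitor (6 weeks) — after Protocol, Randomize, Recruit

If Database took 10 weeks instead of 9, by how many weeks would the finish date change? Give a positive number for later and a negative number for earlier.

1

Baseline: Protocol→Database = 11+9 = 20 → 20 weeks.
Database lies on that path, so at 10 weeks the path becomes 21 weeks.
No other chain overtakes it, so the finish is 21 weeks.
Change in finish: 21 − 20 = +1 weeks.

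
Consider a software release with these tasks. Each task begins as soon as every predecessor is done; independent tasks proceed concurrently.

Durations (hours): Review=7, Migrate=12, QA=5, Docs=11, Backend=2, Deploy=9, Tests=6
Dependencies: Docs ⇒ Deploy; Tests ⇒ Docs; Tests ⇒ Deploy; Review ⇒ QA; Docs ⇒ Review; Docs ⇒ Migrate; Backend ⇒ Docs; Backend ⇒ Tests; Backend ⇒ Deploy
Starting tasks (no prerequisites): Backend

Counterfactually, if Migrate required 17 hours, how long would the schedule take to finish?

36

Baseline: Backend→Tests→Docs→Migrate = 2+6+11+12 = 31 → 31 hours.
Migrate is on the critical path; changing it to 17 makes that path 36 hours.
The critical path is still Backend→Tests→Docs→Migrate; finish is now 36 hours.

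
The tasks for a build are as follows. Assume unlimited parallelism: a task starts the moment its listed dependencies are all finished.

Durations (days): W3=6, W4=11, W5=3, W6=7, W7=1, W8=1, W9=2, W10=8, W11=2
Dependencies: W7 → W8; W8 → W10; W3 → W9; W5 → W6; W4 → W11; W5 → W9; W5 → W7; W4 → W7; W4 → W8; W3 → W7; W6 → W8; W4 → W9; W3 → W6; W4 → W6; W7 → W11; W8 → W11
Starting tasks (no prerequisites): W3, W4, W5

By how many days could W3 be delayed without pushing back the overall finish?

The longest chain is W4→W6→W8→W10 = 11+7+1+8 = 27; overall finish 27 days.
W3 finishes as early as 6 and must finish by 11.
Slack of W3 = 5 − 0 = 5 days.

5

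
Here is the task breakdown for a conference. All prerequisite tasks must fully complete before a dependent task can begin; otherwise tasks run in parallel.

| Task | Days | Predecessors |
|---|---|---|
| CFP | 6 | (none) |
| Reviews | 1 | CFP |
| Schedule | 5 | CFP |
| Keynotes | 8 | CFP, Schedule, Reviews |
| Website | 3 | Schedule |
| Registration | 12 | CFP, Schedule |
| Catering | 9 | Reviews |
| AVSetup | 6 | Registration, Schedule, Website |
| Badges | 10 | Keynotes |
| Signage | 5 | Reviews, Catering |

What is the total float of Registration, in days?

0

CFP→Schedule→Keynotes→Badges = 6+5+8+10 = 29 sets the makespan at 29 days.
Registration finishes as early as 23 and must finish by 23.
So Registration can slip 23 − 23 = 0 days.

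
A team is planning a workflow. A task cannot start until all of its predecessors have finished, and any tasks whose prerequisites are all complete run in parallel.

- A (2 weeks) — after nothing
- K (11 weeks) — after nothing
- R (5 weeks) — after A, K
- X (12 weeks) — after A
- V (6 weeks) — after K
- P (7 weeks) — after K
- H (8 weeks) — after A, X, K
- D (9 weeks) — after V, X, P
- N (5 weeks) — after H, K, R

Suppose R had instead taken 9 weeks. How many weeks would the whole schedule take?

As given, the longest chain is A→X→H→N = 2+12+8+5 = 27, so the finish is 27 weeks.
The longest path through R is only 21 weeks, so R has float 6.
That remains the longest chain; total 27 weeks.

27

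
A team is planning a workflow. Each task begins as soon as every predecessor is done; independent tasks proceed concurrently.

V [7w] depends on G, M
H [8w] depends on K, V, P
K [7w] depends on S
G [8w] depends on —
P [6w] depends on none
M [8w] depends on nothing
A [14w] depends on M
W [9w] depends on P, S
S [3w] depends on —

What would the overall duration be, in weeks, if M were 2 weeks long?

As given, the longest chain is M→V→H = 8+7+8 = 23, so the finish is 23 weeks.
M lies on that path, so at 2 weeks the path becomes 17 weeks.
Now G→V→H = 8+7+8 = 23 is longest, so the finish becomes 23 weeks.

23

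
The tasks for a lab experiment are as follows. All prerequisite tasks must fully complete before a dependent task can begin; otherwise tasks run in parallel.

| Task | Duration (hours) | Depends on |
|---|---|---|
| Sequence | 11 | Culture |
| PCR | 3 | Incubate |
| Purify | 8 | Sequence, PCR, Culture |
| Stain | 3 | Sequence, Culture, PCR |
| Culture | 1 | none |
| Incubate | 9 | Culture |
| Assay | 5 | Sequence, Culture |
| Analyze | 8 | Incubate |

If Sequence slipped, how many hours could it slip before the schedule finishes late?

1

The longest chain is Culture→Incubate→PCR→Purify = 1+9+3+8 = 21; overall finish 21 hours.
The longest chain containing Sequence totals 20 hours.
Float = 21 − 20 = 1.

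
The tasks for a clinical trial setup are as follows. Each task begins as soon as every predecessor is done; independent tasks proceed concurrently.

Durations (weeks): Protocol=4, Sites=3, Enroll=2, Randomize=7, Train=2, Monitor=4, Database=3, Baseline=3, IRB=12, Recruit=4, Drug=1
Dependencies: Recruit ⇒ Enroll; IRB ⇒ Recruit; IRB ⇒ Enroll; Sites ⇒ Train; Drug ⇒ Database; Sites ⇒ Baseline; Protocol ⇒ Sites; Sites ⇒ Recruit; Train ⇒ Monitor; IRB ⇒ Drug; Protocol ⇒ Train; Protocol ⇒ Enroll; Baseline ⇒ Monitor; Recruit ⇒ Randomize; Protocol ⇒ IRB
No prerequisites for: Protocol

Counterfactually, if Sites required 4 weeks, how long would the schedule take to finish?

27

Actual critical path: Protocol→IRB→Recruit→Randomize = 4+12+4+7 = 27 ⇒ 27 weeks.
The longest path through Sites is only 18 weeks, so Sites has float 9.
The critical path is still Protocol→IRB→Recruit→Randomize; finish is now 27 weeks.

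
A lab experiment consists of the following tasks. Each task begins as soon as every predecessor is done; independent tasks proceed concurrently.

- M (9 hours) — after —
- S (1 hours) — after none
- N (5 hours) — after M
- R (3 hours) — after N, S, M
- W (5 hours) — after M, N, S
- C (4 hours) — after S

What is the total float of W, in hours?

0

M→N→W = 9+5+5 = 19 sets the makespan at 19 hours.
W finishes as early as 19 and must finish by 19.
Slack of W = 14 − 14 = 0 hours.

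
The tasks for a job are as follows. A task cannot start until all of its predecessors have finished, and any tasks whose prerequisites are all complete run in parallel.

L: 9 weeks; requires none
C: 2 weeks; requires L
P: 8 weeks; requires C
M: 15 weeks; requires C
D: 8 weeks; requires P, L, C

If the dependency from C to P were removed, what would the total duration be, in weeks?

With the dependency in place, L→C→P→D = 9+2+8+8 = 27 sets the finish at 27 weeks.
Without C→P, P's earliest start moves from 11 to 0.
New critical path: L→C→M = 9+2+15 = 26 ⇒ 26 weeks.

26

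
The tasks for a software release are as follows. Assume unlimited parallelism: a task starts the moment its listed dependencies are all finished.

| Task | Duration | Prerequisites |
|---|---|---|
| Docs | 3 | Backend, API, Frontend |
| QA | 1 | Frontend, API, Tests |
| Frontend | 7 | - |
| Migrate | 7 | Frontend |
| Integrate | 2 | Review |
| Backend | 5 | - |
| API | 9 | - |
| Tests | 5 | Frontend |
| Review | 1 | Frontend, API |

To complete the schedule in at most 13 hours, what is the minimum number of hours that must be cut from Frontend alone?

Current finish: 14 hours; target: 13.
Frontend is on every critical path, so each hour cut from Frontend cuts the finish by one (this holds down to a finish of 12).
Need 14 − 13 = 1 hour off Frontend → Frontend becomes 6 hours, finish becomes 13.

1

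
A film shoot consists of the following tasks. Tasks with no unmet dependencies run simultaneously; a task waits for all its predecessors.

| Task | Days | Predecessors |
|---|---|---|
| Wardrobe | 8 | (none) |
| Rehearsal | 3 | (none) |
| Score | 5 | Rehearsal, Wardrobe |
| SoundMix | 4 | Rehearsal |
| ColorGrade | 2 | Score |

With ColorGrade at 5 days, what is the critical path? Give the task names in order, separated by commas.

Wardrobe, Score, ColorGrade

Actual critical path: Wardrobe→Score→ColorGrade = 8+5+2 = 15 ⇒ 15 days.
Since ColorGrade is critical, the +3 change carries straight to that chain (now 18 days).
No other chain overtakes it, so the finish is 18 days.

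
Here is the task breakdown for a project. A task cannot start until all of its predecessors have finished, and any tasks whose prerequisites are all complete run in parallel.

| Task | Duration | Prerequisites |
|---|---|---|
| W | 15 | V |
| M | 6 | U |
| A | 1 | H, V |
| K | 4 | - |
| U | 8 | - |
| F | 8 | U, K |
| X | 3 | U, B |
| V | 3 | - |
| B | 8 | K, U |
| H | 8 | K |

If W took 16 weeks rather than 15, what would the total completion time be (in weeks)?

19

Actual critical path: U→B→X = 8+8+3 = 19 ⇒ 19 weeks.
W is off the critical path — its longest chain is 18 weeks, giving 1 of slack.
That remains the longest chain; total 19 weeks.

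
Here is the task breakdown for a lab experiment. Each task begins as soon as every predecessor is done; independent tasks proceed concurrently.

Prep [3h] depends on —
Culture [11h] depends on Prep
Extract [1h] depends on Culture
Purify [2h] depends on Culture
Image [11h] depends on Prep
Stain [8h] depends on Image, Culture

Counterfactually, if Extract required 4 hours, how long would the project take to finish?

Critical path before the change: Prep→Culture→Stain = 3+11+8 = 22 giving 22 hours.
Extract has 7 hours of float (longest path through it is 15).
That remains the longest chain; total 22 hours.

22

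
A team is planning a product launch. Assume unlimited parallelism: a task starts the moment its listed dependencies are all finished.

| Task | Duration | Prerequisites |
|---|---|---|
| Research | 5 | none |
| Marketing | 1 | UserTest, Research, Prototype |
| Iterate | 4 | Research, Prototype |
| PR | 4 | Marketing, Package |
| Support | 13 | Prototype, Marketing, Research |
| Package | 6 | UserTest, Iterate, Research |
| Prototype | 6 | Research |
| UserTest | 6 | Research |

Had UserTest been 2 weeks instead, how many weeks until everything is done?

25

Baseline: Research→UserTest→Marketing→Support = 5+6+1+13 = 25 → 25 weeks.
Since UserTest is critical, the -4 change carries straight to that chain (now 21 weeks).
Now Research→Prototype→Iterate→Package→PR = 5+6+4+6+4 = 25 is longest, so the finish becomes 25 weeks.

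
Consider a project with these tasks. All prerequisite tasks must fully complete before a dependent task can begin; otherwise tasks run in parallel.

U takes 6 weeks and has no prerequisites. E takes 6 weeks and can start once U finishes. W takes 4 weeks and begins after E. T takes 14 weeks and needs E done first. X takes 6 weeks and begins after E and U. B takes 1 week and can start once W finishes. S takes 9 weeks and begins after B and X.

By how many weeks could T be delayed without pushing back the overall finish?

1

Critical path: U→E→X→S = 6+6+6+9 = 27, so the finish is 27 weeks.
Longest path through T: 26 weeks (earliest finish 26, latest finish 27).
Float = 27 − 26 = 1.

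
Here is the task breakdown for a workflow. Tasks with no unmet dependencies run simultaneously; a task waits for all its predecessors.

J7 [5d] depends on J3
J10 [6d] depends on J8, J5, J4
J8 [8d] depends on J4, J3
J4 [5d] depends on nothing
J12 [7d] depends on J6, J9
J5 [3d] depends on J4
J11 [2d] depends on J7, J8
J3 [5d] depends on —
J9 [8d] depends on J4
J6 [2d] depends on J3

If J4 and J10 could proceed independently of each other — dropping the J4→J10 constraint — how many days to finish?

20

With the dependency in place, J4→J9→J12 = 5+8+7 = 20 sets the finish at 20 days.
Dropping J4→J10 doesn't change J10's earliest start (13); another predecessor still binds.
The longest chain is now J4→J9→J12 = 5+8+7 = 20, so the plan takes 20 days.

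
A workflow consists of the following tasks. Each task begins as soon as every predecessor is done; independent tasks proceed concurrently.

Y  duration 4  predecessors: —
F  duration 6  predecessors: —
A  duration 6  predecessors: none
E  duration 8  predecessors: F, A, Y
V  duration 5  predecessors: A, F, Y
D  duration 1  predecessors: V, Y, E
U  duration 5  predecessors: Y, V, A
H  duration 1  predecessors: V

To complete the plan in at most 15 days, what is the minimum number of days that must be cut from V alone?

Current finish: 16 days; target: 15.
V is on every critical path, so each day cut from V cuts the finish by one (this holds down to a finish of 15).
Need 16 − 15 = 1 day off V → V becomes 4 days, finish becomes 15.

1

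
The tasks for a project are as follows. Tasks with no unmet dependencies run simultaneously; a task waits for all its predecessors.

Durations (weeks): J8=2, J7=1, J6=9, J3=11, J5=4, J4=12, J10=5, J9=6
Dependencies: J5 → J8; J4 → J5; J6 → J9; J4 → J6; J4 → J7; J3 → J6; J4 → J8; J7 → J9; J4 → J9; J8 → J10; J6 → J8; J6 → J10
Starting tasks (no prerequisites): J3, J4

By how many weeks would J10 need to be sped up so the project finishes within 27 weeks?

Current finish: 28 weeks; target: 27.
J10 is on every critical path, so each week cut from J10 cuts the finish by one (this holds down to a finish of 27).
Need 28 − 27 = 1 week off J10 → J10 becomes 4 weeks, finish becomes 27.

1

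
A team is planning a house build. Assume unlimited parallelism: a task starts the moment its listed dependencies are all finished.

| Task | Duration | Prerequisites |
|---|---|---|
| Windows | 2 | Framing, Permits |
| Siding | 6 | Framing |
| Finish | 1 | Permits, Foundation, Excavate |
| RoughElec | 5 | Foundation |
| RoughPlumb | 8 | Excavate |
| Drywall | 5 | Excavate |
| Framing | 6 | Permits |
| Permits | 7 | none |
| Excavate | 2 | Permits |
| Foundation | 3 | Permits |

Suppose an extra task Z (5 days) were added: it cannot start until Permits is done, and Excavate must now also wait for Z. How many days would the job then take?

22

Originally the job takes 19 days.
With Z inserted, Excavate now waits for max(Permits, Z).
New critical path: Permits→Z→Excavate→RoughPlumb = 7+5+2+8 = 22 ⇒ 22 days.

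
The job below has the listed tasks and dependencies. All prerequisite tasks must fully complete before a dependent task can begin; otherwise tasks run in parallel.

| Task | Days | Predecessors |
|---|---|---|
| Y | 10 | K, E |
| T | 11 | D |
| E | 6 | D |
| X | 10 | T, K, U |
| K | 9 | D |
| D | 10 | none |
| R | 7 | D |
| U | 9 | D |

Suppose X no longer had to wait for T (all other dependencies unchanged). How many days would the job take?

29

With the dependency in place, D→T→X = 10+11+10 = 31 sets the finish at 31 days.
Without T→X, X's earliest start moves from 21 to 19.
The longest chain is now D→K→Y = 10+9+10 = 29, so the job takes 29 days.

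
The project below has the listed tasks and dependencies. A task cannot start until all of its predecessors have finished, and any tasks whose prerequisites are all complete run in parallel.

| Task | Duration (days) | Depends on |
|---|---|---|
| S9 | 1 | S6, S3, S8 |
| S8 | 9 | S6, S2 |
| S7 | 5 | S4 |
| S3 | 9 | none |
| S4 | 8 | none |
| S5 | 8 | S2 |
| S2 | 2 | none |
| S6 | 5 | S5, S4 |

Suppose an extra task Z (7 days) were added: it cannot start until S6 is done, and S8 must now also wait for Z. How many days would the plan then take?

32

Originally the plan takes 25 days.
With Z inserted, S8 now waits for max(S6, S2, Z).
New critical path: S2→S5→S6→Z→S8→S9 = 2+8+5+7+9+1 = 32 ⇒ 32 days.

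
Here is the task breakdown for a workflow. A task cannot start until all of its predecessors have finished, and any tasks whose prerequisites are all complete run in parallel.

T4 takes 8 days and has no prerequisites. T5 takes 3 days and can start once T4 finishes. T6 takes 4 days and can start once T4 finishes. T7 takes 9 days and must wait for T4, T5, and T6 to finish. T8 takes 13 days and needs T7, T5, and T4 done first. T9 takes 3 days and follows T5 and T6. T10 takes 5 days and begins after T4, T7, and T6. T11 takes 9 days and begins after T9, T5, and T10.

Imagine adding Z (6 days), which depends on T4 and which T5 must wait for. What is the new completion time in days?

40

Originally the schedule takes 35 days.
With Z inserted, T5 now waits for max(T4, Z).
New critical path: T4→Z→T5→T7→T10→T11 = 8+6+3+9+5+9 = 40 ⇒ 40 days.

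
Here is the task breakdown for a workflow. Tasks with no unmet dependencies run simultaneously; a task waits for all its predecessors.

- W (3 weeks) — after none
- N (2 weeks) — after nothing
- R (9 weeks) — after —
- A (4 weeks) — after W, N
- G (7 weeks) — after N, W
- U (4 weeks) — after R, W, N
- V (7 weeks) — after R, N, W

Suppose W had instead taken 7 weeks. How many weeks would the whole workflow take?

16

As given, the longest chain is R→V = 9+7 = 16, so the finish is 16 weeks.
W is off the critical path — its longest chain is 10 weeks, giving 6 of slack.
The critical path is still R→V; finish is now 16 weeks.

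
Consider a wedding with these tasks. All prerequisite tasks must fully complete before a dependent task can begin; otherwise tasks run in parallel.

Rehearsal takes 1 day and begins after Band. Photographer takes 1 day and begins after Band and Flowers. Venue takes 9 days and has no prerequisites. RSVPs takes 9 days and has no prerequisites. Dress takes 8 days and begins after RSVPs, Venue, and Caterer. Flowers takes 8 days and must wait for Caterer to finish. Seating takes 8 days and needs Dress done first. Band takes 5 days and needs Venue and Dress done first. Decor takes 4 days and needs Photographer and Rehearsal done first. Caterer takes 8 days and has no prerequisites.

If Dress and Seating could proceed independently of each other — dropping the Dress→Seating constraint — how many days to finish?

27

Original critical path: Venue→Dress→Band→Photographer→Decor = 9+8+5+1+4 = 27 ⇒ 27 days.
Without Dress→Seating, Seating's earliest start moves from 17 to 0.
After: Venue→Dress→Band→Photographer→Decor = 9+8+5+1+4 = 27 → 27 days.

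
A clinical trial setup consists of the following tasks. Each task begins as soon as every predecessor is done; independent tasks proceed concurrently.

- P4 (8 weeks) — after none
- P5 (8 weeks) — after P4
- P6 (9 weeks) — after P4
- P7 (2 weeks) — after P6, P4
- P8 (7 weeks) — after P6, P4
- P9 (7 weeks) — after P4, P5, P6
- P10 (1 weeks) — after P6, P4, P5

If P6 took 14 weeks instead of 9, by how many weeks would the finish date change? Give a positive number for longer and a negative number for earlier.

5

Actual critical path: P4→P6→P8 = 8+9+7 = 24 ⇒ 24 weeks.
P6 lies on that path, so at 14 weeks the path becomes 29 weeks.
The critical path is still P4→P6→P8; finish is now 29 weeks.
Change in finish: 29 − 24 = +5 weeks.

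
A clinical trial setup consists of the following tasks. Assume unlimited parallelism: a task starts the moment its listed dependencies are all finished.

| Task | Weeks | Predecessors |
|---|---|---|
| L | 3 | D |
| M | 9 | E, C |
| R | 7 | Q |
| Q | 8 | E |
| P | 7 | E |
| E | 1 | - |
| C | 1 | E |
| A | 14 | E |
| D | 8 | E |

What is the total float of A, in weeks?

1

The longest chain is E→Q→R = 1+8+7 = 16; overall finish 16 weeks.
A finishes as early as 15 and must finish by 16.
Float = 16 − 15 = 1.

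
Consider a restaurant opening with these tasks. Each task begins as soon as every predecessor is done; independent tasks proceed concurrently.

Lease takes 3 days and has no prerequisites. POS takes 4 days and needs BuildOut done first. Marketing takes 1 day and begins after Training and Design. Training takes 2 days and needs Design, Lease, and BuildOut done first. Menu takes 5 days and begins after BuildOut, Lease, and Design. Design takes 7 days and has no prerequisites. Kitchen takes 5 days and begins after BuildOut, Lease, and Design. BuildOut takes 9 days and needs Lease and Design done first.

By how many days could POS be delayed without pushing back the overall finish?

Critical path: Design→BuildOut→Kitchen = 7+9+5 = 21, so the finish is 21 days.
The longest chain containing POS totals 20 days.
So POS can slip 21 − 20 = 1 day.

1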